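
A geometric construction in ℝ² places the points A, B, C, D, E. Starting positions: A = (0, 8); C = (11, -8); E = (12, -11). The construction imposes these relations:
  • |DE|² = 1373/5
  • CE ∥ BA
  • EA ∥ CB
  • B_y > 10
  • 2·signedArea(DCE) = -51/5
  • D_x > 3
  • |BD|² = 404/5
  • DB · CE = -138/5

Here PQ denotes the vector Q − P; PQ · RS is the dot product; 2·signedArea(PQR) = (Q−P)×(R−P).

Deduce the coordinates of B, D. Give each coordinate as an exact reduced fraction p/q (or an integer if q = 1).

B = (-1, 11)
D = (19/5, 17/5)

1. B_x = -1  [CE ∥ BA ∩ EA ∥ CB]
2. B_y = 11  [CE ∥ BA ∩ EA ∥ CB]
   → B = (-1, 11)
3. D_x = 19/5  [2·signedArea(DCE) = -51/5 ∩ DB · CE = -138/5]
4. D_y = 17/5  [2·signedArea(DCE) = -51/5 ∩ DB · CE = -138/5]
   → D = (19/5, 17/5)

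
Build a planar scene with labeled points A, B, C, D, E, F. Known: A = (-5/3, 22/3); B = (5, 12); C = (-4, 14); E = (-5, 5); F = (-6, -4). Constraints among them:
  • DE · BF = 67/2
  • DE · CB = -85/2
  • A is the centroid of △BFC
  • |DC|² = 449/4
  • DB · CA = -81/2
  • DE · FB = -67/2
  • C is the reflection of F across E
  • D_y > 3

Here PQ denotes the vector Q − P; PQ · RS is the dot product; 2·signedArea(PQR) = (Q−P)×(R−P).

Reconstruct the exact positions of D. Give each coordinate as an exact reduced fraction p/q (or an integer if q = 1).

D = (-1/2, 4)

1. D_x = -1/2  [DE · BF = 67/2 ∩ DB · CA = -81/2]
2. D_y = 4  [DE · BF = 67/2 ∩ DB · CA = -81/2]
   → D = (-1/2, 4)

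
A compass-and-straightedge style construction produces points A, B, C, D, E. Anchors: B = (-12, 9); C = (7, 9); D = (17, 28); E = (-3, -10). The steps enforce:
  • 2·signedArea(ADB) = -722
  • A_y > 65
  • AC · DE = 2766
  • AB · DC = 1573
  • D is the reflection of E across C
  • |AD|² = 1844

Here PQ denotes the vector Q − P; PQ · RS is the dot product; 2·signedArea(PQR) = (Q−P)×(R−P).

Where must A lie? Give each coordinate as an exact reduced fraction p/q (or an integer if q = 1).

A = (37, 66)

1. A_x = 37  [AB · DC = 1573 ∩ 2·signedArea(ADB) = -722]
2. A_y = 66  [AB · DC = 1573 ∩ 2·signedArea(ADB) = -722]
   → A = (37, 66)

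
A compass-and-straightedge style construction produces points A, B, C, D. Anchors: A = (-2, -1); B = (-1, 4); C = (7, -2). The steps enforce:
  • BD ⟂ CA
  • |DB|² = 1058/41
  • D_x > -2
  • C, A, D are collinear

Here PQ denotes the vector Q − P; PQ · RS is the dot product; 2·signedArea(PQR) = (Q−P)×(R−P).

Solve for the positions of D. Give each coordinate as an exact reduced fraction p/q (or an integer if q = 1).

1. D_x = -64/41  [C, A, D are collinear ∩ BD ⟂ CA]
2. D_y = -43/41  [C, A, D are collinear ∩ BD ⟂ CA]
   → D = (-64/41, -43/41)

D = (-64/41, -43/41)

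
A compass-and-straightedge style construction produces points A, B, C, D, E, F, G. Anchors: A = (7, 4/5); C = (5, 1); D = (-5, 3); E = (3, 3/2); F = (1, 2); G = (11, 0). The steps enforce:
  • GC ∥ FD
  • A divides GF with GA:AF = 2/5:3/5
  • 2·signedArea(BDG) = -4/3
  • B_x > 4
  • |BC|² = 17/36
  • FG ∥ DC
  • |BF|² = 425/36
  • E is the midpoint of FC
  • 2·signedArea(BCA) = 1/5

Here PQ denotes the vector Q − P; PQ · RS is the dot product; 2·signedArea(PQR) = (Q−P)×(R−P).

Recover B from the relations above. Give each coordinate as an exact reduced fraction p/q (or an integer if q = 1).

1. B_x = 13/3  [2·signedArea(BCA) = 1/5 ∩ 2·signedArea(BDG) = -4/3]
2. B_y = 7/6  [2·signedArea(BCA) = 1/5 ∩ 2·signedArea(BDG) = -4/3]
   → B = (13/3, 7/6)

B = (13/3, 7/6)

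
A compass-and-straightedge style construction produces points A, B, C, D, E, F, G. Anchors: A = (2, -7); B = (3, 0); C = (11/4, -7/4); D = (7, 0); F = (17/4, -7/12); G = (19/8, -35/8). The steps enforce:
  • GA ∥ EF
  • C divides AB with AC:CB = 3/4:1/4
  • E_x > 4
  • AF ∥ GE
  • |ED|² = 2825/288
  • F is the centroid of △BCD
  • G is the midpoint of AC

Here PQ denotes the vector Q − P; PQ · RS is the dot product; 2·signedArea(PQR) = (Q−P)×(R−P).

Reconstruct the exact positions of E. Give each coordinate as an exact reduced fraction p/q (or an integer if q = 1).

1. E_x = 37/8  [GA ∥ EF ∩ AF ∥ GE]
2. E_y = 49/24  [GA ∥ EF ∩ AF ∥ GE]
   → E = (37/8, 49/24)

E = (37/8, 49/24)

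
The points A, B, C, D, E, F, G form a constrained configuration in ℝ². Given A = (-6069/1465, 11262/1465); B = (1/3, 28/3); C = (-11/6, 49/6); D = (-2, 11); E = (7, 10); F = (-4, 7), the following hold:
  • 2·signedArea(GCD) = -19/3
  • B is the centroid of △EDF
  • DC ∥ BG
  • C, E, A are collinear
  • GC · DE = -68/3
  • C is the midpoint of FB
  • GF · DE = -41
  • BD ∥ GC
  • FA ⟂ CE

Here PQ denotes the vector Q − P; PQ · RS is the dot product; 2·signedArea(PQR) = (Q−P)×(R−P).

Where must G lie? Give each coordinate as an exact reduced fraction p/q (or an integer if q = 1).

G = (1/2, 13/2)

1. G_x = 1/2  [BD ∥ GC ∩ DC ∥ BG]
2. G_y = 13/2  [BD ∥ GC ∩ DC ∥ BG]
   → G = (1/2, 13/2)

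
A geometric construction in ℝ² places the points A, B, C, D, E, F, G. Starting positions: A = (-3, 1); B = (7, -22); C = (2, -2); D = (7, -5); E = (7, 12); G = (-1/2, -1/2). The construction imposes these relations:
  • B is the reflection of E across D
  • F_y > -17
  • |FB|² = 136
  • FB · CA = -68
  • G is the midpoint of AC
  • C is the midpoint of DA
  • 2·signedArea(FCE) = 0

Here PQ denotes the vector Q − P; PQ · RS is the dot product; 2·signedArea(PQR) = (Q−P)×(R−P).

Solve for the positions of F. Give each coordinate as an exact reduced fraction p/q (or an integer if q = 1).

F = (-3, -16)

1. F_x = -3  [2·signedArea(FCE) = 0 ∩ FB · CA = -68]
2. F_y = -16  [2·signedArea(FCE) = 0 ∩ FB · CA = -68]
   → F = (-3, -16)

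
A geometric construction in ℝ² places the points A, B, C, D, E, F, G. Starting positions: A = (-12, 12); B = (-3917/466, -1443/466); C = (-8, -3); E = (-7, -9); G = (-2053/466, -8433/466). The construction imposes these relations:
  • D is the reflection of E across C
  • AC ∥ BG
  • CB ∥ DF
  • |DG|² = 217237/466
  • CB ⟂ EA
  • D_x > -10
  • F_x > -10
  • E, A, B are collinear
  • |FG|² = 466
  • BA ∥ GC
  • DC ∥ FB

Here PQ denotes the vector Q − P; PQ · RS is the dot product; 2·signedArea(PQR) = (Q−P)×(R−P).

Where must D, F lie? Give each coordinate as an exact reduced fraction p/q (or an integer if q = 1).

1. D_x = -9  [D is the reflection of E across C]
2. D_y = 3  [D is the reflection of E across C]
   → D = (-9, 3)
3. F_x = -4383/466  [DC ∥ FB ∩ CB ∥ DF]
4. F_y = 1353/466  [DC ∥ FB ∩ CB ∥ DF]
   → F = (-4383/466, 1353/466)

D = (-9, 3)
F = (-4383/466, 1353/466)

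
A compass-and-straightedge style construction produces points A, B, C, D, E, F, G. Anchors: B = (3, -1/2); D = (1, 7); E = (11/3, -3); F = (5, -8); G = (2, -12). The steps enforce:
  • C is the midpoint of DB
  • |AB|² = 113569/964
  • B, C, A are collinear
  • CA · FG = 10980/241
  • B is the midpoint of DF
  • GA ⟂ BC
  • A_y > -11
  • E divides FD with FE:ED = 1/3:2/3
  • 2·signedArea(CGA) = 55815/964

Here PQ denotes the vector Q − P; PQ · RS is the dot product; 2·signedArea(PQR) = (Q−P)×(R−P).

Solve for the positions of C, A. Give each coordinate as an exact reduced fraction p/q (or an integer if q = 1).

1. C_x = 2  [C is the midpoint of DB]
2. C_y = 13/4  [C is the midpoint of DB]
   → C = (2, 13/4)
3. A_x = 1397/241  [B, C, A are collinear ∩ GA ⟂ BC]
4. A_y = -2648/241  [B, C, A are collinear ∩ GA ⟂ BC]
   → A = (1397/241, -2648/241)

A = (1397/241, -2648/241)
C = (2, 13/4)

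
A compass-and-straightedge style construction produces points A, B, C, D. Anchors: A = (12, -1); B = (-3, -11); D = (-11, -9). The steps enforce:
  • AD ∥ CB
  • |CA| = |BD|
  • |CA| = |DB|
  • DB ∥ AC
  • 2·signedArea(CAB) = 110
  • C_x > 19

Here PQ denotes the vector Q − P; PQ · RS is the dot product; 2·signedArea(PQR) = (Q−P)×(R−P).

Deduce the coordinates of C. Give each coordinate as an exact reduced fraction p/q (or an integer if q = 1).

C = (20, -3)

1. C_x = 20  [AD ∥ CB ∩ DB ∥ AC]
2. C_y = -3  [AD ∥ CB ∩ DB ∥ AC]
   → C = (20, -3)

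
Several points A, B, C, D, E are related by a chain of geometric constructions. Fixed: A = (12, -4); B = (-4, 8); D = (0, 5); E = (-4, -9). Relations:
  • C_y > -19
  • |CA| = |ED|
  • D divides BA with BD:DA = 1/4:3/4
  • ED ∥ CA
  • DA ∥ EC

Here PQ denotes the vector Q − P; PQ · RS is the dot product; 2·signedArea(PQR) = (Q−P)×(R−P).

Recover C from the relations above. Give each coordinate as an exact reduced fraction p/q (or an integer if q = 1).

1. C_x = 8  [ED ∥ CA ∩ DA ∥ EC]
2. C_y = -18  [ED ∥ CA ∩ DA ∥ EC]
   → C = (8, -18)

C = (8, -18)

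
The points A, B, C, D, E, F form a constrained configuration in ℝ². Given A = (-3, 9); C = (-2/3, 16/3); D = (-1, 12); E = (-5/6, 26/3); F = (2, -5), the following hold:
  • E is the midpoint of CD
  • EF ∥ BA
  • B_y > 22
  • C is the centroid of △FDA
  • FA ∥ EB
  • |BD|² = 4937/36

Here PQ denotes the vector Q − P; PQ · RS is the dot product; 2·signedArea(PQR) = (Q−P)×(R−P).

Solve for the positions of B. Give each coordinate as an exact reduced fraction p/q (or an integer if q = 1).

B = (-35/6, 68/3)

1. B_x = -35/6  [EF ∥ BA ∩ FA ∥ EB]
2. B_y = 68/3  [EF ∥ BA ∩ FA ∥ EB]
   → B = (-35/6, 68/3)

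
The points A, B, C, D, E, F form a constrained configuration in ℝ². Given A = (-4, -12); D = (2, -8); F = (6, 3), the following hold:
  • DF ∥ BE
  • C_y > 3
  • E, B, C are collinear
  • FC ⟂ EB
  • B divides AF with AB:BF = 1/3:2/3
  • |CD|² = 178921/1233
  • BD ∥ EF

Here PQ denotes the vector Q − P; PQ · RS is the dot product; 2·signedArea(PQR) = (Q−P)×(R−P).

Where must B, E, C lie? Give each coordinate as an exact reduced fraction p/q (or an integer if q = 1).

B = (-2/3, -7)
C = (1366/411, 1633/411)
E = (10/3, 4)

1. B_x = -2/3  [B divides AF with AB:BF = 1/3:2/3]
2. B_y = -7  [B divides AF with AB:BF = 1/3:2/3]
   → B = (-2/3, -7)
3. E_x = 10/3  [BD ∥ EF ∩ DF ∥ BE]
4. E_y = 4  [BD ∥ EF ∩ DF ∥ BE]
   → E = (10/3, 4)
5. C_x = 1366/411  [E, B, C are collinear ∩ FC ⟂ EB]
6. C_y = 1633/411  [E, B, C are collinear ∩ FC ⟂ EB]
   → C = (1366/411, 1633/411)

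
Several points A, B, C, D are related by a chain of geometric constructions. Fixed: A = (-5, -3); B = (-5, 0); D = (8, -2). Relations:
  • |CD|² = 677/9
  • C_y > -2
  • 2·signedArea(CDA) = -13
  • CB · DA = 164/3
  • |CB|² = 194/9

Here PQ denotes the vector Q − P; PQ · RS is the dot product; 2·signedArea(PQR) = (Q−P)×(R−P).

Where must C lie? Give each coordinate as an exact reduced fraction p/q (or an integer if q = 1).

C = (-2/3, -5/3)

1. C_x = -2/3  [2·signedArea(CDA) = -13 ∩ CB · DA = 164/3]
2. C_y = -5/3  [2·signedArea(CDA) = -13 ∩ CB · DA = 164/3]
   → C = (-2/3, -5/3)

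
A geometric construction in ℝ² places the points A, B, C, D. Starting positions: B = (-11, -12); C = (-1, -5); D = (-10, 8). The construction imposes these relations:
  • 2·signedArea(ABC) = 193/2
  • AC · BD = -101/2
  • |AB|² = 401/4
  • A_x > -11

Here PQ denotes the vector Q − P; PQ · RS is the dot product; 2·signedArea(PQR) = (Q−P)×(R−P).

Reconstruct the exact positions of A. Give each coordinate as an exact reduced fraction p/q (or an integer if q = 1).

A = (-21/2, -2)

1. A_x = -21/2  [AC · BD = -101/2 ∩ 2·signedArea(ABC) = 193/2]
2. A_y = -2  [AC · BD = -101/2 ∩ 2·signedArea(ABC) = 193/2]
   → A = (-21/2, -2)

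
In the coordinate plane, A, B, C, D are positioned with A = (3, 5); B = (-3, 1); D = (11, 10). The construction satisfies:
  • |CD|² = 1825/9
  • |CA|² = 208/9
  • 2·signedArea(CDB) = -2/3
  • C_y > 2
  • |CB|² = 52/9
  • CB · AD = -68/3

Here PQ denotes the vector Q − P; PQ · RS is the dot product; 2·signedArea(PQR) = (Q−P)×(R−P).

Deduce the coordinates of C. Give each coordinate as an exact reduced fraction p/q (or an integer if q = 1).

C = (-1, 7/3)

1. C_x = -1  [2·signedArea(CDB) = -2/3 ∩ CB · AD = -68/3]
2. C_y = 7/3  [2·signedArea(CDB) = -2/3 ∩ CB · AD = -68/3]
   → C = (-1, 7/3)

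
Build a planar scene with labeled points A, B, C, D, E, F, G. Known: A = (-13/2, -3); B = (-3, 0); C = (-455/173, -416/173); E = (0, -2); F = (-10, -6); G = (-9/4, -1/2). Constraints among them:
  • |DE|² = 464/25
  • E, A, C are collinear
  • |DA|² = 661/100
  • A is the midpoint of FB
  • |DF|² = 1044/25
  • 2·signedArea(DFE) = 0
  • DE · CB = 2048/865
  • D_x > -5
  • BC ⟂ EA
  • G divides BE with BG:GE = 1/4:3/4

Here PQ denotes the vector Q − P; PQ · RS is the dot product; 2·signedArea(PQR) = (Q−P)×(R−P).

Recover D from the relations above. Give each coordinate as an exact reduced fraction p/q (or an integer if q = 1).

1. D_x = -4  [2·signedArea(DFE) = 0 ∩ DE · CB = 2048/865]
2. D_y = -18/5  [2·signedArea(DFE) = 0 ∩ DE · CB = 2048/865]
   → D = (-4, -18/5)

D = (-4, -18/5)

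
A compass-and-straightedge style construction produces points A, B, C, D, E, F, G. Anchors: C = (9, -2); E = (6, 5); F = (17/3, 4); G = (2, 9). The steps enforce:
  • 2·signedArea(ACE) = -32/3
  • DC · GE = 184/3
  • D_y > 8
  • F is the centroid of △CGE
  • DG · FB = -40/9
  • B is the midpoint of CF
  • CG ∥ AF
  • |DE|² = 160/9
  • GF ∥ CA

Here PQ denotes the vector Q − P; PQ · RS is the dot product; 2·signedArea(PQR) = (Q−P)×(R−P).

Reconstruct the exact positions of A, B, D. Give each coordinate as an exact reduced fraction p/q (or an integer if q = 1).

A = (38/3, -7)
B = (22/3, 1)
D = (14/3, 9)

1. A_x = 38/3  [CG ∥ AF ∩ GF ∥ CA]
2. A_y = -7  [CG ∥ AF ∩ GF ∥ CA]
   → A = (38/3, -7)
3. B_x = 22/3  [B is the midpoint of CF]
4. B_y = 1  [B is the midpoint of CF]
   → B = (22/3, 1)
5. D_x = 14/3  [DG · FB = -40/9 ∩ DC · GE = 184/3]
6. D_y = 9  [DG · FB = -40/9 ∩ DC · GE = 184/3]
   → D = (14/3, 9)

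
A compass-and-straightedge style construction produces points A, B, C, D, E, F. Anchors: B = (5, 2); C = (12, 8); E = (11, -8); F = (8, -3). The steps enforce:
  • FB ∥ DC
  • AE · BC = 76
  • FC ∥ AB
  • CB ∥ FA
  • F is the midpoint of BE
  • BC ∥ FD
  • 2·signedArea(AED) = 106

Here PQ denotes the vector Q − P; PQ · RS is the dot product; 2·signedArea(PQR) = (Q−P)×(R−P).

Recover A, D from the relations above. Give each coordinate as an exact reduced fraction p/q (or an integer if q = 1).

1. A_x = 1  [FC ∥ AB ∩ CB ∥ FA]
2. A_y = -9  [FC ∥ AB ∩ CB ∥ FA]
   → A = (1, -9)
3. D_x = 15  [FB ∥ DC ∩ BC ∥ FD]
4. D_y = 3  [FB ∥ DC ∩ BC ∥ FD]
   → D = (15, 3)

A = (1, -9)
D = (15, 3)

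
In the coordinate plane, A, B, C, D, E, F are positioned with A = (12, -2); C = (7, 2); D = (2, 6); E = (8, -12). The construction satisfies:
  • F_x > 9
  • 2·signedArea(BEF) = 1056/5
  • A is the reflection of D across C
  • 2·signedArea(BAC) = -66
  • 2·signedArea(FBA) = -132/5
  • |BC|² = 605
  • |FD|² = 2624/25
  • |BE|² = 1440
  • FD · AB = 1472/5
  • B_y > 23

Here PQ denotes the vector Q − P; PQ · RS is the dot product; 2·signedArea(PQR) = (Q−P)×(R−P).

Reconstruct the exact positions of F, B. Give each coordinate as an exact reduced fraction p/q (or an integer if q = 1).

1. B_x = -4  [line -4·x + -5·y + 104 = 0 ∩ |BC|² = 605]
2. B_y = 24  [line -4·x + -5·y + 104 = 0 ∩ |BC|² = 605]
   → B = (-4, 24)
3. F_x = 10  [FD · AB = 1472/5 ∩ 2·signedArea(BEF) = 1056/5]
4. F_y = -2/5  [FD · AB = 1472/5 ∩ 2·signedArea(BEF) = 1056/5]
   → F = (10, -2/5)

B = (-4, 24)
F = (10, -2/5)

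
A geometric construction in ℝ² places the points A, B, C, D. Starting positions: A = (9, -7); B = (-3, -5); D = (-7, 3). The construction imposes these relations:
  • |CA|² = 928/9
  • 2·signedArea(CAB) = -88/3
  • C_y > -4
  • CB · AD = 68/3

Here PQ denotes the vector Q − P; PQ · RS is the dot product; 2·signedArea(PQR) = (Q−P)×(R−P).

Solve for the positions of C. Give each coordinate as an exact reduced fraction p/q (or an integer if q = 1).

C = (-1/3, -3)

1. C_x = -1/3  [2·signedArea(CAB) = -88/3 ∩ CB · AD = 68/3]
2. C_y = -3  [2·signedArea(CAB) = -88/3 ∩ CB · AD = 68/3]
   → C = (-1/3, -3)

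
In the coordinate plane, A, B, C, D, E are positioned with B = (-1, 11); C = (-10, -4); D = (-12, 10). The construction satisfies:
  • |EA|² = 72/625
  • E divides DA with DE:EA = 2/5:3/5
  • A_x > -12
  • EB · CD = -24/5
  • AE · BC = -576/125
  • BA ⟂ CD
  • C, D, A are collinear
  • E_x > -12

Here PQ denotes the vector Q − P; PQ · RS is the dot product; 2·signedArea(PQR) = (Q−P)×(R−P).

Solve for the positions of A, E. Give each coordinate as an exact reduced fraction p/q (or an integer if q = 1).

1. A_x = -298/25  [C, D, A are collinear ∩ BA ⟂ CD]
2. A_y = 236/25  [C, D, A are collinear ∩ BA ⟂ CD]
   → A = (-298/25, 236/25)
3. E_x = -1496/125  [E divides DA with DE:EA = 2/5:3/5]
4. E_y = 1222/125  [E divides DA with DE:EA = 2/5:3/5]
   → E = (-1496/125, 1222/125)

A = (-298/25, 236/25)
E = (-1496/125, 1222/125)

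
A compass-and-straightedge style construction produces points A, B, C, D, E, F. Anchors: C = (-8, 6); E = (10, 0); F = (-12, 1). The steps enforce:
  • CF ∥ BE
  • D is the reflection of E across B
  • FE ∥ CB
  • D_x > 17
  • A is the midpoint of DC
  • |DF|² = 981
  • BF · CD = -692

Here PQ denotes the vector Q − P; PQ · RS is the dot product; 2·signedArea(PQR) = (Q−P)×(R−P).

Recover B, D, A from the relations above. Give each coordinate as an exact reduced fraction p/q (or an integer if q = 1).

1. B_x = 14  [CF ∥ BE ∩ FE ∥ CB]
2. B_y = 5  [CF ∥ BE ∩ FE ∥ CB]
   → B = (14, 5)
3. D_x = 18  [D is the reflection of E across B]
4. D_y = 10  [D is the reflection of E across B]
   → D = (18, 10)
5. A_x = 5  [A is the midpoint of DC]
6. A_y = 8  [A is the midpoint of DC]
   → A = (5, 8)

A = (5, 8)
B = (14, 5)
D = (18, 10)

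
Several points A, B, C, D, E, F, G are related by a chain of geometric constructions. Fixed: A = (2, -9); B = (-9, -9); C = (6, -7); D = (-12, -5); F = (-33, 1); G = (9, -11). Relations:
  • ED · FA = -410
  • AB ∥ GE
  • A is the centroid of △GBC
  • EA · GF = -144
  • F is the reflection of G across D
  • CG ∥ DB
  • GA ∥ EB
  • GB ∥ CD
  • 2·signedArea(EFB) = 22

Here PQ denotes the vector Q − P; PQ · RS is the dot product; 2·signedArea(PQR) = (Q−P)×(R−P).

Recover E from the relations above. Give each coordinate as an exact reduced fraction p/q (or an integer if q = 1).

1. E_x = -2  [GA ∥ EB ∩ AB ∥ GE]
2. E_y = -11  [GA ∥ EB ∩ AB ∥ GE]
   → E = (-2, -11)

E = (-2, -11)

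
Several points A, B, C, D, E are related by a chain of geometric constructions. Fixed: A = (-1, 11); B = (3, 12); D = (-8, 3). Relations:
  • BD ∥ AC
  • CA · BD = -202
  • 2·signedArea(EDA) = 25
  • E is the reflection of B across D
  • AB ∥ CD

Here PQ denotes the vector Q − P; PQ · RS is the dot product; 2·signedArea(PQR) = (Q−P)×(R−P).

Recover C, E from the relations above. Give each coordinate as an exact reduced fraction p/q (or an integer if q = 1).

1. C_x = -12  [AB ∥ CD ∩ BD ∥ AC]
2. C_y = 2  [AB ∥ CD ∩ BD ∥ AC]
   → C = (-12, 2)
3. E_x = -19  [E is the reflection of B across D]
4. E_y = -6  [E is the reflection of B across D]
   → E = (-19, -6)

C = (-12, 2)
E = (-19, -6)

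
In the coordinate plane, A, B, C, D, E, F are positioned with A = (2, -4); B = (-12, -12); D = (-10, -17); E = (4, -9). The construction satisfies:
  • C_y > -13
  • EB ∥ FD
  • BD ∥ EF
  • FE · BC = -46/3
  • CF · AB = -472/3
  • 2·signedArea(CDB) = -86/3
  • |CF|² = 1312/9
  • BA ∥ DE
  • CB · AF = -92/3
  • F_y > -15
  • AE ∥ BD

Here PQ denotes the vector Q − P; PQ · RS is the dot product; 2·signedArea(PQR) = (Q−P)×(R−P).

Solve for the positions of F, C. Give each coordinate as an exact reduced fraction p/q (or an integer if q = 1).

C = (-6, -38/3)
F = (6, -14)

1. F_x = 6  [EB ∥ FD ∩ BD ∥ EF]
2. F_y = -14  [EB ∥ FD ∩ BD ∥ EF]
   → F = (6, -14)
3. C_x = -6  [CB · AF = -92/3 ∩ 2·signedArea(CDB) = -86/3]
4. C_y = -38/3  [CB · AF = -92/3 ∩ 2·signedArea(CDB) = -86/3]
   → C = (-6, -38/3)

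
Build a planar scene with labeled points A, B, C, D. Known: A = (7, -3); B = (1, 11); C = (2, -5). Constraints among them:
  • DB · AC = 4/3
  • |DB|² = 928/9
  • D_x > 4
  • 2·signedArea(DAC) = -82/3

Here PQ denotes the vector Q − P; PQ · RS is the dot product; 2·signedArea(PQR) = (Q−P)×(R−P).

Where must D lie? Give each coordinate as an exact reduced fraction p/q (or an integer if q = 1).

D = (5, 5/3)

1. D_x = 5  [2·signedArea(DAC) = -82/3 ∩ DB · AC = 4/3]
2. D_y = 5/3  [2·signedArea(DAC) = -82/3 ∩ DB · AC = 4/3]
   → D = (5, 5/3)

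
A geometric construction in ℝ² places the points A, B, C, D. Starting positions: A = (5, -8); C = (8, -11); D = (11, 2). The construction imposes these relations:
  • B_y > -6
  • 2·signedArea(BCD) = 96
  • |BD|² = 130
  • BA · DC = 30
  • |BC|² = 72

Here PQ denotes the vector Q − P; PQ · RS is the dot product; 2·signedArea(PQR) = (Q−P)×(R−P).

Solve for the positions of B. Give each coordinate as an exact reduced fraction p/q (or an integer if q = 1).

1. B_x = 2  [2·signedArea(BCD) = 96 ∩ BA · DC = 30]
2. B_y = -5  [2·signedArea(BCD) = 96 ∩ BA · DC = 30]
   → B = (2, -5)

B = (2, -5)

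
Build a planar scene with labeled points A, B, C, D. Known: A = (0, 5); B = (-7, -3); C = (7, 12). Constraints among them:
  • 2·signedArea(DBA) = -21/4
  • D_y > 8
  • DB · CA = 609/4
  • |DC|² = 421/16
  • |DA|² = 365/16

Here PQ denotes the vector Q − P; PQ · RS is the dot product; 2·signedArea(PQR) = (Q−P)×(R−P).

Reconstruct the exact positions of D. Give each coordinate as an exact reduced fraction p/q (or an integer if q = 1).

D = (7/2, 33/4)

1. D_x = 7/2  [DB · CA = 609/4 ∩ 2·signedArea(DBA) = -21/4]
2. D_y = 33/4  [DB · CA = 609/4 ∩ 2·signedArea(DBA) = -21/4]
   → D = (7/2, 33/4)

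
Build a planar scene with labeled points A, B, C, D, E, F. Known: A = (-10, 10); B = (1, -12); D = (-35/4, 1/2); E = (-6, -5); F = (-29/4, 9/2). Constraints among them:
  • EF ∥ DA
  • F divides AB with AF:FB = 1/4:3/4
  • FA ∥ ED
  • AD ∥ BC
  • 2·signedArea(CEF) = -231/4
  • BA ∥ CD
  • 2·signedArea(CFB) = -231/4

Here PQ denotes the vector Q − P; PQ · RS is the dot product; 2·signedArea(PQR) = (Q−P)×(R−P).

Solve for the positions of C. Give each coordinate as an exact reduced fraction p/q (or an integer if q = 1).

1. C_x = 9/4  [BA ∥ CD ∩ AD ∥ BC]
2. C_y = -43/2  [BA ∥ CD ∩ AD ∥ BC]
   → C = (9/4, -43/2)

C = (9/4, -43/2)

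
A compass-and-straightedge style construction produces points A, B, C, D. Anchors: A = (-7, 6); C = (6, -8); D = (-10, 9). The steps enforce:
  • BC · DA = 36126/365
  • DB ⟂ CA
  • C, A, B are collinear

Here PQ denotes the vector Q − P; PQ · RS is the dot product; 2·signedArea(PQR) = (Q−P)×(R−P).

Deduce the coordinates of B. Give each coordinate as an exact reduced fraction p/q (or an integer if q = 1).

B = (-3608/365, 3324/365)

1. B_x = -3608/365  [C, A, B are collinear ∩ DB ⟂ CA]
2. B_y = 3324/365  [C, A, B are collinear ∩ DB ⟂ CA]
   → B = (-3608/365, 3324/365)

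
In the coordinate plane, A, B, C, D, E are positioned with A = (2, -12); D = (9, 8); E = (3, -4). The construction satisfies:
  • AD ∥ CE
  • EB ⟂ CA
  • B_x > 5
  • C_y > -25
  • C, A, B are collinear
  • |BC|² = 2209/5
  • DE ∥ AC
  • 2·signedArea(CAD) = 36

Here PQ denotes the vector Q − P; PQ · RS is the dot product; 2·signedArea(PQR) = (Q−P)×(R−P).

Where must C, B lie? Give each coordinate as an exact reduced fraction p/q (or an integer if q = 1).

B = (27/5, -26/5)
C = (-4, -24)

1. C_x = -4  [AD ∥ CE ∩ DE ∥ AC]
2. C_y = -24  [AD ∥ CE ∩ DE ∥ AC]
   → C = (-4, -24)
3. B_x = 27/5  [C, A, B are collinear ∩ EB ⟂ CA]
4. B_y = -26/5  [C, A, B are collinear ∩ EB ⟂ CA]
   → B = (27/5, -26/5)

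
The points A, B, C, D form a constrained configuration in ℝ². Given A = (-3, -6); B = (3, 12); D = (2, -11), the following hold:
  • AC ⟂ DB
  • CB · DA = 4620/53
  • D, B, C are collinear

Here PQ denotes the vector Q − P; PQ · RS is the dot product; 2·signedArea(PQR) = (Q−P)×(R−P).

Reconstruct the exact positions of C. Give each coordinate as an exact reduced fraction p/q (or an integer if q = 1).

C = (117/53, -330/53)

1. C_x = 117/53  [D, B, C are collinear ∩ AC ⟂ DB]
2. C_y = -330/53  [D, B, C are collinear ∩ AC ⟂ DB]
   → C = (117/53, -330/53)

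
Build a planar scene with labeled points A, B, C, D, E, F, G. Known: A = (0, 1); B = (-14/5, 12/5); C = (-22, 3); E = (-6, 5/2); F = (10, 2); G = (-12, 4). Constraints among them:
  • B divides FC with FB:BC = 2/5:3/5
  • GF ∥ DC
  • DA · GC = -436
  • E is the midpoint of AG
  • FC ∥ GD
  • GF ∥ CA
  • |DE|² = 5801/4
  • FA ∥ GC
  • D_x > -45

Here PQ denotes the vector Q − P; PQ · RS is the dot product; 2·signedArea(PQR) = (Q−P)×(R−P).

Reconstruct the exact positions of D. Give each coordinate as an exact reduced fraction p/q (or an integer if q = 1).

D = (-44, 5)

1. D_x = -44  [GF ∥ DC ∩ FC ∥ GD]
2. D_y = 5  [GF ∥ DC ∩ FC ∥ GD]
   → D = (-44, 5)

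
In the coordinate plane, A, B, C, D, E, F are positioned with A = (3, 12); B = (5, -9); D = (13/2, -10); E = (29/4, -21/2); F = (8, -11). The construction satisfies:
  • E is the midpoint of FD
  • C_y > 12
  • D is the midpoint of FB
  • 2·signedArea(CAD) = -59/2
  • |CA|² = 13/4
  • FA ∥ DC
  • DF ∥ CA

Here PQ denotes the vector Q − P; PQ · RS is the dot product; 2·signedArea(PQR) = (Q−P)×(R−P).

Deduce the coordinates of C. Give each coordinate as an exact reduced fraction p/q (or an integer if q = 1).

1. C_x = 3/2  [DF ∥ CA ∩ FA ∥ DC]
2. C_y = 13  [DF ∥ CA ∩ FA ∥ DC]
   → C = (3/2, 13)

C = (3/2, 13)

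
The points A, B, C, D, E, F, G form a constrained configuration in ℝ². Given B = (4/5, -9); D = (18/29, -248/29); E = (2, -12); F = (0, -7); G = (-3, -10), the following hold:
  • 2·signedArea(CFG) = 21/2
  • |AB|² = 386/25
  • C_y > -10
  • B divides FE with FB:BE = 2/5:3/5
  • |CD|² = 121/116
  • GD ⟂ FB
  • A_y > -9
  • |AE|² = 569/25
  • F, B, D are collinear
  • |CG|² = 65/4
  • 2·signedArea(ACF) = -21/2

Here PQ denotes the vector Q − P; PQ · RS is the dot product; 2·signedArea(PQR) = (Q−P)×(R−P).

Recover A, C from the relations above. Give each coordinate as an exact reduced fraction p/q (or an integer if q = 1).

1. C_x = 1  [line 3·x + -3·y + -63/2 = 0 ∩ |CG|² = 65/4]
2. C_y = -19/2  [line 3·x + -3·y + -63/2 = 0 ∩ |CG|² = 65/4]
   → C = (1, -19/2)
3. A_x = 23/5  [line -5/2·x + -1·y + 7/2 = 0 ∩ |AE|² = 569/25]
4. A_y = -8  [line -5/2·x + -1·y + 7/2 = 0 ∩ |AE|² = 569/25]
   → A = (23/5, -8)

A = (23/5, -8)
C = (1, -19/2)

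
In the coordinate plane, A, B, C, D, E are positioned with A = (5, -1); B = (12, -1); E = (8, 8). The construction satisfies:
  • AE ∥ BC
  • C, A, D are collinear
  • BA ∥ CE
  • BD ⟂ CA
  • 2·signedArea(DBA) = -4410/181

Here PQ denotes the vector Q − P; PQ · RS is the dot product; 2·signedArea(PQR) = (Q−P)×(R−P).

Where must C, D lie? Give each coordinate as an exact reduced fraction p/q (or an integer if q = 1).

C = (15, 8)
D = (1605/181, 449/181)

1. C_x = 15  [BA ∥ CE ∩ AE ∥ BC]
2. C_y = 8  [BA ∥ CE ∩ AE ∥ BC]
   → C = (15, 8)
3. D_x = 1605/181  [C, A, D are collinear ∩ BD ⟂ CA]
4. D_y = 449/181  [C, A, D are collinear ∩ BD ⟂ CA]
   → D = (1605/181, 449/181)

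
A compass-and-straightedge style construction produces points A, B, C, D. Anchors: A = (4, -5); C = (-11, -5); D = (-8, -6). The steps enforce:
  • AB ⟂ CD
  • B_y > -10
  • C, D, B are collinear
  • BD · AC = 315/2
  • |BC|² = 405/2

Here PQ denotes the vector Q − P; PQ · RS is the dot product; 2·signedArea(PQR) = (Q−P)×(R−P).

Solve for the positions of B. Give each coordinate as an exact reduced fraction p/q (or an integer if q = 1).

1. B_x = 5/2  [C, D, B are collinear ∩ AB ⟂ CD]
2. B_y = -19/2  [C, D, B are collinear ∩ AB ⟂ CD]
   → B = (5/2, -19/2)

B = (5/2, -19/2)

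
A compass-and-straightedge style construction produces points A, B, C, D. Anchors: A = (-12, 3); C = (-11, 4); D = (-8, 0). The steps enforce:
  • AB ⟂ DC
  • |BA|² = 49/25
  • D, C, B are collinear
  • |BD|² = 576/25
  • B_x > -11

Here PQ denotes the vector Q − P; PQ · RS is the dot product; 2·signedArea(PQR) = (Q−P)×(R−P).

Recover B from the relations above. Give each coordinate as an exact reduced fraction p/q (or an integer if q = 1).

B = (-272/25, 96/25)

1. B_x = -272/25  [D, C, B are collinear ∩ AB ⟂ DC]
2. B_y = 96/25  [D, C, B are collinear ∩ AB ⟂ DC]
   → B = (-272/25, 96/25)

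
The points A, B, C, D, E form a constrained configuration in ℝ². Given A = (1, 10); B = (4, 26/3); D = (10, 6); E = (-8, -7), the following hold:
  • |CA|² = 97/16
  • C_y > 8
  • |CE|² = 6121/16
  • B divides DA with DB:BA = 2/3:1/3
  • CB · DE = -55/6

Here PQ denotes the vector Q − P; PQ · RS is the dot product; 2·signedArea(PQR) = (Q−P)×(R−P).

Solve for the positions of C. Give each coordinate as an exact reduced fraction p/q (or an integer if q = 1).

1. C_x = 13/4  [line 18·x + 13·y + -351/2 = 0 ∩ |CE|² = 6121/16]
2. C_y = 9  [line 18·x + 13·y + -351/2 = 0 ∩ |CE|² = 6121/16]
   → C = (13/4, 9)

C = (13/4, 9)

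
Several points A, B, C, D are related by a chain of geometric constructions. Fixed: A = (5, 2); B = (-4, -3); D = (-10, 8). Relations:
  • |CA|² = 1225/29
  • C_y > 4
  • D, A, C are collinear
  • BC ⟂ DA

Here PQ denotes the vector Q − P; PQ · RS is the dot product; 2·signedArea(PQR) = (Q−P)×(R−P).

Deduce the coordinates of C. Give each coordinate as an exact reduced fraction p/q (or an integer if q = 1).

1. C_x = -30/29  [D, A, C are collinear ∩ BC ⟂ DA]
2. C_y = 128/29  [D, A, C are collinear ∩ BC ⟂ DA]
   → C = (-30/29, 128/29)

C = (-30/29, 128/29)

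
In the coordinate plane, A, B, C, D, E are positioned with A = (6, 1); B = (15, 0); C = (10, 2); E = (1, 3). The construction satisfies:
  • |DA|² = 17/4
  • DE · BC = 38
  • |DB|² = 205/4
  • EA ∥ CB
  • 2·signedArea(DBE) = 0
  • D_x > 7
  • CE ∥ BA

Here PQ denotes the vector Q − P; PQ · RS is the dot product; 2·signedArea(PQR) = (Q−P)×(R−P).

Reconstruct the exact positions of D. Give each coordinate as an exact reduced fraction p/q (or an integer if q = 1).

1. D_x = 8  [2·signedArea(DBE) = 0 ∩ DE · BC = 38]
2. D_y = 3/2  [2·signedArea(DBE) = 0 ∩ DE · BC = 38]
   → D = (8, 3/2)

D = (8, 3/2)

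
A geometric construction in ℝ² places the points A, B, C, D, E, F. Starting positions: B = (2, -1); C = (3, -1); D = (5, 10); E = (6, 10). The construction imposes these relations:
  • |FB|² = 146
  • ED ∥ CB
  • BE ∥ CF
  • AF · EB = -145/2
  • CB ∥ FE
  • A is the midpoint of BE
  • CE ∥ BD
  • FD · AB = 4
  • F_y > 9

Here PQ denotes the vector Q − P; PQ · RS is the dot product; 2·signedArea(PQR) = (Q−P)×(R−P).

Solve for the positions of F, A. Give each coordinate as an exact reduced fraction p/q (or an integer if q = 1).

A = (4, 9/2)
F = (7, 10)

1. F_x = 7  [CB ∥ FE ∩ BE ∥ CF]
2. F_y = 10  [CB ∥ FE ∩ BE ∥ CF]
   → F = (7, 10)
3. A_x = 4  [A is the midpoint of BE]
4. A_y = 9/2  [A is the midpoint of BE]
   → A = (4, 9/2)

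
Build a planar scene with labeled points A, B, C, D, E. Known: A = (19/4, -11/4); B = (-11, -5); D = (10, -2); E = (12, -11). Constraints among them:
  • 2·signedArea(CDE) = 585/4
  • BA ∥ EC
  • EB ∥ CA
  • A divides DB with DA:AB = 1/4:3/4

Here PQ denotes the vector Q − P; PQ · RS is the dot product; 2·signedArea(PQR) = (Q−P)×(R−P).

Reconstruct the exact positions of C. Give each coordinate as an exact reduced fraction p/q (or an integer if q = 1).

C = (111/4, -35/4)

1. C_x = 111/4  [EB ∥ CA ∩ BA ∥ EC]
2. C_y = -35/4  [EB ∥ CA ∩ BA ∥ EC]
   → C = (111/4, -35/4)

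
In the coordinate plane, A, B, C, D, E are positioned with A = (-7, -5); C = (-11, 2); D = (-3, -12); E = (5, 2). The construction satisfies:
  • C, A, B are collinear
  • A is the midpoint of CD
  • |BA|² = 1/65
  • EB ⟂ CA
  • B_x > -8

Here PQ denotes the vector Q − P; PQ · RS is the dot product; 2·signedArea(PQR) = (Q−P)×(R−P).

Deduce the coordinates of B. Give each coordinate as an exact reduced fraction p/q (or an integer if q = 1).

B = (-459/65, -318/65)

1. B_x = -459/65  [C, A, B are collinear ∩ EB ⟂ CA]
2. B_y = -318/65  [C, A, B are collinear ∩ EB ⟂ CA]
   → B = (-459/65, -318/65)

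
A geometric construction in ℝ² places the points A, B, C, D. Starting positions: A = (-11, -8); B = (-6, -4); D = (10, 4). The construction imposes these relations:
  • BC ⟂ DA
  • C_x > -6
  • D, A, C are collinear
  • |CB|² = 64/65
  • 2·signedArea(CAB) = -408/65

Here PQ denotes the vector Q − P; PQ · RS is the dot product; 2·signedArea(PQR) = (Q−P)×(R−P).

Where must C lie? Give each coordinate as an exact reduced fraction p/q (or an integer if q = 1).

C = (-358/65, -316/65)

1. C_x = -358/65  [D, A, C are collinear ∩ BC ⟂ DA]
2. C_y = -316/65  [D, A, C are collinear ∩ BC ⟂ DA]
   → C = (-358/65, -316/65)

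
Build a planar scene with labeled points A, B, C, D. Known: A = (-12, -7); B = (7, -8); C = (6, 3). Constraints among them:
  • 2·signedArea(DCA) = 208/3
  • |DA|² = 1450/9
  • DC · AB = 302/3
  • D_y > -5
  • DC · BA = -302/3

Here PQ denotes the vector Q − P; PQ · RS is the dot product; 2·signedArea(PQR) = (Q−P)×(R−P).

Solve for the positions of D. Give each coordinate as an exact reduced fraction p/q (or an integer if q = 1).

1. D_x = 1/3  [DC · AB = 302/3 ∩ 2·signedArea(DCA) = 208/3]
2. D_y = -4  [DC · AB = 302/3 ∩ 2·signedArea(DCA) = 208/3]
   → D = (1/3, -4)

D = (1/3, -4)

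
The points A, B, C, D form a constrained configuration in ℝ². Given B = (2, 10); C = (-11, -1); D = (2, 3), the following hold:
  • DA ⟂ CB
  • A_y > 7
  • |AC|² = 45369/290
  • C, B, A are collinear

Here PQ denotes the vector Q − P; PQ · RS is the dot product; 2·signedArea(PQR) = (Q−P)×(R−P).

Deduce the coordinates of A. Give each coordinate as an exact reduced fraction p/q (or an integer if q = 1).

1. A_x = -421/290  [C, B, A are collinear ∩ DA ⟂ CB]
2. A_y = 2053/290  [C, B, A are collinear ∩ DA ⟂ CB]
   → A = (-421/290, 2053/290)

A = (-421/290, 2053/290)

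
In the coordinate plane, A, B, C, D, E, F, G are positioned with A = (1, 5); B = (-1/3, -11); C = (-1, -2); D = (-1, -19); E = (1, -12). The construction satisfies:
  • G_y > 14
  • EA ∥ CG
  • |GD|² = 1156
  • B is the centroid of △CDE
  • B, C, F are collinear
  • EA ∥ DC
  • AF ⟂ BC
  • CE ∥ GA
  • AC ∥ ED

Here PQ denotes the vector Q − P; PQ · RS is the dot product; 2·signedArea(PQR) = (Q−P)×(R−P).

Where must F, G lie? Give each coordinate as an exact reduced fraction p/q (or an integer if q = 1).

1. F_x = -1103/733  [B, C, F are collinear ∩ AF ⟂ BC]
2. F_y = 3529/733  [B, C, F are collinear ∩ AF ⟂ BC]
   → F = (-1103/733, 3529/733)
3. G_x = -1  [CE ∥ GA ∩ EA ∥ CG]
4. G_y = 15  [CE ∥ GA ∩ EA ∥ CG]
   → G = (-1, 15)

F = (-1103/733, 3529/733)
G = (-1, 15)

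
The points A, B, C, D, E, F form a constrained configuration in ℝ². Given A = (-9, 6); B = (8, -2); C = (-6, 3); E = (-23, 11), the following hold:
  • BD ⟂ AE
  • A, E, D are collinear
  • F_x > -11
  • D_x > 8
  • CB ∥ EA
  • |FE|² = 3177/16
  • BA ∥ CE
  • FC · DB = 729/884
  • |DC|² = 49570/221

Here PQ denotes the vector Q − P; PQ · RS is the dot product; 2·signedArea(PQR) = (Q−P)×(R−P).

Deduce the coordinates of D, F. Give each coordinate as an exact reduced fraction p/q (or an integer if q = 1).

1. D_x = 1903/221  [A, E, D are collinear ∩ BD ⟂ AE]
2. D_y = -64/221  [A, E, D are collinear ∩ BD ⟂ AE]
   → D = (1903/221, -64/221)
3. F_x = -41/4  [line 135/221·x + 378/221·y + -2025/884 = 0 ∩ |FE|² = 3177/16]
4. F_y = 5  [line 135/221·x + 378/221·y + -2025/884 = 0 ∩ |FE|² = 3177/16]
   → F = (-41/4, 5)

D = (1903/221, -64/221)
F = (-41/4, 5)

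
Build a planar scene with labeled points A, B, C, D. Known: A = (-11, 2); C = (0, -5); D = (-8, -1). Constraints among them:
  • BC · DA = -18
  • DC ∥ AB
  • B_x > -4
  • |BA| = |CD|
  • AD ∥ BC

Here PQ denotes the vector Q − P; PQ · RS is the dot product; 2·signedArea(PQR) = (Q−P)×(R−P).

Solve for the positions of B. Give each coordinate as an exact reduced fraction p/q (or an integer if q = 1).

B = (-3, -2)

1. B_x = -3  [AD ∥ BC ∩ DC ∥ AB]
2. B_y = -2  [AD ∥ BC ∩ DC ∥ AB]
   → B = (-3, -2)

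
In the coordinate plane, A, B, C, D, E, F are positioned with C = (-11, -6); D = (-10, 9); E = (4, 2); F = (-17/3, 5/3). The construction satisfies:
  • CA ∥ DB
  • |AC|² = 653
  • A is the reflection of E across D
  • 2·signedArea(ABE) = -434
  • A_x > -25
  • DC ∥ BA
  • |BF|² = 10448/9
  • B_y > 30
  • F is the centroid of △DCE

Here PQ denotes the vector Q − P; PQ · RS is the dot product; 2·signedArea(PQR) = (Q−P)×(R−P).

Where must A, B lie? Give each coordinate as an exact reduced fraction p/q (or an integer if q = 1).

1. A_x = -24  [A is the reflection of E across D]
2. A_y = 16  [A is the reflection of E across D]
   → A = (-24, 16)
3. B_x = -23  [DC ∥ BA ∩ CA ∥ DB]
4. B_y = 31  [DC ∥ BA ∩ CA ∥ DB]
   → B = (-23, 31)

A = (-24, 16)
B = (-23, 31)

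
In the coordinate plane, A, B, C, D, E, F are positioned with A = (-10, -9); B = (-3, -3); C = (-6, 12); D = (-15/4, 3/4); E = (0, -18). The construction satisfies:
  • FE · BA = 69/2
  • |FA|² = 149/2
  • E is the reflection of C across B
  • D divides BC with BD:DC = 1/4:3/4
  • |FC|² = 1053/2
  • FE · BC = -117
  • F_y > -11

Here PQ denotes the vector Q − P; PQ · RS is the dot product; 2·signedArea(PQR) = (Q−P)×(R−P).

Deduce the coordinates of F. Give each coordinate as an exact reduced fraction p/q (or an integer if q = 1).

F = (-3/2, -21/2)

1. F_x = -3/2  [FE · BC = -117 ∩ FE · BA = 69/2]
2. F_y = -21/2  [FE · BC = -117 ∩ FE · BA = 69/2]
   → F = (-3/2, -21/2)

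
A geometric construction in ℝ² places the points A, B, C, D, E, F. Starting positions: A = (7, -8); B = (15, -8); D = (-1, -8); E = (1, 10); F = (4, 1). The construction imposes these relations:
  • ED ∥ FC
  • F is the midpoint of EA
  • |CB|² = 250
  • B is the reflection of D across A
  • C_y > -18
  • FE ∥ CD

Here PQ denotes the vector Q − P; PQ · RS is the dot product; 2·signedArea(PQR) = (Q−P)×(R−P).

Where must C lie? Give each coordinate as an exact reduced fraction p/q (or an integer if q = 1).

1. C_x = 2  [FE ∥ CD ∩ ED ∥ FC]
2. C_y = -17  [FE ∥ CD ∩ ED ∥ FC]
   → C = (2, -17)

C = (2, -17)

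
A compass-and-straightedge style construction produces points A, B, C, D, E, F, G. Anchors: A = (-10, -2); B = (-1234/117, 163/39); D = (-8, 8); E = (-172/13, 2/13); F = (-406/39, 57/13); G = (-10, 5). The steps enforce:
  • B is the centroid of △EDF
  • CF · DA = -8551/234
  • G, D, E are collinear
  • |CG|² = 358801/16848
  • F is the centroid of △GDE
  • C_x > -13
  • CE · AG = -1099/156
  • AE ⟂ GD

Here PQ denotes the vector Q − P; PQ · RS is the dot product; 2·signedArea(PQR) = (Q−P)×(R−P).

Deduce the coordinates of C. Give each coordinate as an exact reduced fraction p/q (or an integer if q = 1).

1. C_x = -2939/234  [CE · AG = -1099/156 ∩ CF · DA = -8551/234]
2. C_y = 181/156  [CE · AG = -1099/156 ∩ CF · DA = -8551/234]
   → C = (-2939/234, 181/156)

C = (-2939/234, 181/156)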